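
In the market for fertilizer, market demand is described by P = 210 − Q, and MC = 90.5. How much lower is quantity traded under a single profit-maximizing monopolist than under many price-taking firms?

Quantity traded falls by 59.75

Under competition P = MC = 90.5, so Q = (210 − 90.5)/1 = 119.5.
Monopoly sets MR = MC: 210 − 2Q = 90.5 ⇒ Q = 59.75, P = 210 − 59.75 = 150.25.
Change in quantity traded: 59.75 − 119.5 = −59.75.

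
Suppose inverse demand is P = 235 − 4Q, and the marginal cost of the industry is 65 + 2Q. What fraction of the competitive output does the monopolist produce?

Q_m/Q_c = 0.6

The monopolist equates marginal revenue to marginal cost: 235 − 8Q = 65 + 2Q, so Q = 17. From demand, P = 167.
Competitive equilibrium sets price equal to marginal cost: 235 − 4Q = 65 + 2Q, so Q = 85/3 and P = 365/3.
Ratio Q_m/Q_c = 17/(85/3) = 0.6.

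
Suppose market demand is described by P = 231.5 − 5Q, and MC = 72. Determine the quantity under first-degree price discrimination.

Q = 31.9

With perfect price discrimination, output is the efficient level Q = 31.9 (where demand meets MC), but every buyer pays their willingness to pay: CS = 0 and PS = total surplus.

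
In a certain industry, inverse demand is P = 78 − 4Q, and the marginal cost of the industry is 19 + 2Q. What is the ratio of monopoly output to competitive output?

Q_m/Q_c = 0.6

The monopolist equates marginal revenue to marginal cost: 78 − 8Q = 19 + 2Q, so Q = 5.9. From demand, P = 54.4.
Competitive equilibrium sets price equal to marginal cost: 78 − 4Q = 19 + 2Q, so Q = 59/6 and P = 116/3.
Ratio Q_m/Q_c = 5.9/(59/6) = 0.6.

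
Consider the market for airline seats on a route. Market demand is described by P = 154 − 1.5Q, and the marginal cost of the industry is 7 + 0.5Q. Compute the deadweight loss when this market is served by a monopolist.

Competitive equilibrium sets price equal to marginal cost: 154 − 1.5Q = 7 + 0.5Q, so Q = 73.5 and P = 43.75.
A monopolist chooses Q where MR = MC. MR = 154 − 3Q; setting this equal to 7 + 0.5Q gives Q = 42 and P = 91.
CS = ½·(154 − 43.75)·73.5 = 64827/16; PS = (43.75·73.5 − 7·73.5 − ½·0.5·73.5²) = 21609/16; TS = 5402.25.
CS = ½·(154 − 91)·42 = 1323; PS = (91·42 − 7·42 − ½·0.5·42²) = 3087; TS = 4410.
DWL = 5402.25 − 4410 = 992.25.

DWL = 992.25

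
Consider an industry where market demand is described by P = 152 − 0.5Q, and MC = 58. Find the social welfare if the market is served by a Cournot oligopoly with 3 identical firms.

TS = 8283.75

With 3 symmetric Cournot firms, each firm's FOC gives 152 − 2q = 58, so q = 47, Q = 3·47 = 141, and P = 81.5.
CS = ½·(152 − 81.5)·141 = 4970.25; PS = (81.5 − 58)·141 = 3313.5; TS = 8283.75.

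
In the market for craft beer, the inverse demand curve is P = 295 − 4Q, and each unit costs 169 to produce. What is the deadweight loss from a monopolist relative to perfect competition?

Competitive firms price at marginal cost: P = 169, giving Q = 31.5.
The monopolist equates marginal revenue to marginal cost: 295 − 8Q = 169, so Q = 15.75. From demand, P = 232.
DWL is the triangle between Q = 15.75 and Q = 31.5: ½·(31.5 − 15.75)·(232 − 169) = 496.125.

DWL = 496.125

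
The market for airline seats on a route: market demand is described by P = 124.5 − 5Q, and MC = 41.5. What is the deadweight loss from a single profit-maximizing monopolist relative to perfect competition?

Under competition P = MC = 41.5, so Q = (124.5 − 41.5)/5 = 16.6.
A monopolist chooses Q where MR = MC. MR = 124.5 − 10Q; setting this equal to 41.5 gives Q = 8.3 and P = 83.
DWL is the triangle between Q = 8.3 and Q = 16.6: ½·(16.6 − 8.3)·(83 − 41.5) = 172.225.

DWL = 172.225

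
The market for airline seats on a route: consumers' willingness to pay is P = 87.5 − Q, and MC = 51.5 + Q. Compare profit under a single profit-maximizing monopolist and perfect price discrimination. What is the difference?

Monopoly sets MR = MC: 87.5 − 2Q = 51.5 + Q ⇒ Q = 12, P = 87.5 − 12 = 75.5.
Profit = 75.5·12 − (51.5·12 + ½·1·12²) = 216.
A perfectly discriminating monopolist sells every unit with P(Q) ≥ MC(Q), so output equals the competitive quantity Q = 18. Each buyer pays their reservation price, so CS = 0 and the firm captures all surplus.
PS equals the full surplus area, 324. Profit = 324 = 324.
Change in profit: 324 − 216 = 108.

Profit rises by 108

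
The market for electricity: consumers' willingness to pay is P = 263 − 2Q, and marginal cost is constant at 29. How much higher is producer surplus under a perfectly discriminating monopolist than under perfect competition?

PS rises by 13689

Under competition P = MC = 29, so Q = (263 − 29)/2 = 117.
PS = (29 − 29)·117 = 0.
Under first-degree price discrimination the firm charges each unit its demand price and produces up to where P = MC, i.e. Q = 117. Consumer surplus is zero; producer surplus equals total surplus.
PS = ½·(263 − 29)·117 = 13689.
Change in producer surplus: 13689 − 0 = 13689.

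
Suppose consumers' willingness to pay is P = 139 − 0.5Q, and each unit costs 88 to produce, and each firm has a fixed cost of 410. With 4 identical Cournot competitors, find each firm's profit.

π_i = −201.92

Cournot with 4 identical firms: the symmetric best-response condition is 139 − 2.5q = 88. Each firm produces q = 20.4, total output Q = 81.6, price P = 98.2.
Each firm's profit = (98.2 − 88)·20.4 − 410 = −201.92.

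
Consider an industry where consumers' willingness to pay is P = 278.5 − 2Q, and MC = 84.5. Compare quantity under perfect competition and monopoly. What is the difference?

Q falls by 48.5

Competitive firms price at marginal cost: P = 84.5, giving Q = 97.
Monopoly sets MR = MC: 278.5 − 4Q = 84.5 ⇒ Q = 48.5, P = 278.5 − 2·48.5 = 181.5.
Change in quantity: 48.5 − 97 = −48.5.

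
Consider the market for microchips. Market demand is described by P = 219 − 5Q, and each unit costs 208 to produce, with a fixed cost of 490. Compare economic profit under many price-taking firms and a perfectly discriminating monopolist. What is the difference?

π rises by 12.1

Competitive firms price at marginal cost: P = 208, giving Q = 2.2.
Profit = (208 − 208)·2.2 − 490 = −490.
Under first-degree price discrimination the firm charges each unit its demand price and produces up to where P = MC, i.e. Q = 2.2. Consumer surplus is zero; producer surplus equals total surplus.
PS equals the full surplus area, 12.1. Profit = 12.1 − 490 = −477.9.
Change in economic profit: −477.9 − −490 = 12.1.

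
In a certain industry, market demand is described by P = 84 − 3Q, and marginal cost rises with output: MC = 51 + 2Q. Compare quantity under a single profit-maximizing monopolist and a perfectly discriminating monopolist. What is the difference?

Monopoly sets MR = MC: 84 − 6Q = 51 + 2Q ⇒ Q = 4.125, P = 84 − 3·4.125 = 71.625.
With perfect price discrimination, output is the efficient level Q = 6.6 (where demand meets MC), but every buyer pays their willingness to pay: CS = 0 and PS = total surplus.
Change in quantity: 6.6 − 4.125 = 2.475.

Q rises by 2.475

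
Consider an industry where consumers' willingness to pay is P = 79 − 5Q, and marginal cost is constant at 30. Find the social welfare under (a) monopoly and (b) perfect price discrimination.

Monopoly sets MR = MC: 79 − 10Q = 30 ⇒ Q = 4.9, P = 79 − 5·4.9 = 54.5.
CS = ½·(79 − 54.5)·4.9 = 60.025; PS = (54.5 − 30)·4.9 = 120.05; TS = 180.075.
Under first-degree price discrimination the firm charges each unit its demand price and produces up to where P = MC, i.e. Q = 9.8. Consumer surplus is zero; producer surplus equals total surplus.
TS = 240.1 (equal to competitive TS).

Monopoly: TS = 180.075; Perfect PD: TS = 240.1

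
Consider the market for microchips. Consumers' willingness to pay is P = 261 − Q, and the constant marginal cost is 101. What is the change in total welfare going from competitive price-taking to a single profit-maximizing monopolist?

Under competition P = MC = 101, so Q = (261 − 101)/1 = 160.
CS = ½·(261 − 101)·160 = 12800; PS = (101 − 101)·160 = 0; TS = 12800.
The monopolist equates marginal revenue to marginal cost: 261 − 2Q = 101, so Q = 80. From demand, P = 181.
CS = ½·(261 − 181)·80 = 3200; PS = (181 − 101)·80 = 6400; TS = 9600.
Change in total welfare: 9600 − 12800 = −3200.

Total welfare falls by 3200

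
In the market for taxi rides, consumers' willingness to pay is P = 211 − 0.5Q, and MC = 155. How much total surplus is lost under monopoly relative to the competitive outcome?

Under competition P = MC = 155, so Q = (211 − 155)/0.5 = 112.
Monopoly sets MR = MC: 211 − Q = 155 ⇒ Q = 56, P = 211 − 0.5·56 = 183.
DWL is the triangle between Q = 56 and Q = 112: ½·(112 − 56)·(183 − 155) = 784.

DWL = 784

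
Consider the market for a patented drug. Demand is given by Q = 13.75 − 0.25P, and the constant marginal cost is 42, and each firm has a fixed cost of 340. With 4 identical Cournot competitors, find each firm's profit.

π_i = −338.31

Inverting demand: P = 55 − 4Q.
With 4 symmetric Cournot firms, each firm's FOC gives 55 − 20q = 42, so q = 0.65, Q = 4·0.65 = 2.6, and P = 44.6.
Each firm's profit = (44.6 − 42)·0.65 − 340 = −338.31.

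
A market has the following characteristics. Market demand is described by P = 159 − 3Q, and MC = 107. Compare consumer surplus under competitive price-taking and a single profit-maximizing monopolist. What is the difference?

Competitive firms price at marginal cost: P = 107, giving Q = 52/3.
CS = ½·(159 − 107)·52/3 = 1352/3.
The monopolist equates marginal revenue to marginal cost: 159 − 6Q = 107, so Q = 26/3. From demand, P = 133.
CS = ½·(159 − 133)·26/3 = 338/3.
Change in consumer surplus: 338/3 − 1352/3 = −338.

CS falls by 338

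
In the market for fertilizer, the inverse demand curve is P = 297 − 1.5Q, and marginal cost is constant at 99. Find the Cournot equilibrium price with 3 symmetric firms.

In a 3-firm Cournot equilibrium, symmetry and the first-order condition give q = (297 − 99)/(6) = 33. So Q = 99 and P = 148.5.

P = 148.5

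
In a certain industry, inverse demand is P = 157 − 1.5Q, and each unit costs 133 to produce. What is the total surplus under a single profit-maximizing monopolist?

TS = 144

The monopolist equates marginal revenue to marginal cost: 157 − 3Q = 133, so Q = 8. From demand, P = 145.
CS = ½·(157 − 145)·8 = 48; PS = (145 − 133)·8 = 96; TS = 144.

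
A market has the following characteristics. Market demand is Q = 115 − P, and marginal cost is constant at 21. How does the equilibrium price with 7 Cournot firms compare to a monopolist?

Cournot: P = 32.75; Monopoly: P = 68

Inverting demand: P = 115 − Q.
With 7 symmetric Cournot firms, each firm's FOC gives 115 − 8q = 21, so q = 11.75, Q = 7·11.75 = 82.25, and P = 32.75.
The monopolist equates marginal revenue to marginal cost: 115 − 2Q = 21, so Q = 47. From demand, P = 68.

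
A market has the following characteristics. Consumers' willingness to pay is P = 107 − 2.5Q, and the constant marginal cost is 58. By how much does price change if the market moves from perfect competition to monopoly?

Perfect competition: P = MC = 58, so 107 − 2.5Q = 58 and Q = 19.6.
Monopoly sets MR = MC: 107 − 5Q = 58 ⇒ Q = 9.8, P = 107 − 2.5·9.8 = 82.5.
Change in price: 82.5 − 58 = 24.5.

P rises by 24.5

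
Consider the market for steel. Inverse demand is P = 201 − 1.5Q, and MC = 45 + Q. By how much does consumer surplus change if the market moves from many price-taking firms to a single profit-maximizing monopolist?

Under competition P = MC: 201 − 1.5Q = 45 + Q ⇒ Q = 62.4, P = 107.4.
CS = ½·(201 − 107.4)·62.4 = 2920.32.
Monopoly sets MR = MC: 201 − 3Q = 45 + Q ⇒ Q = 39, P = 201 − 1.5·39 = 142.5.
CS = ½·(201 − 142.5)·39 = 1140.75.
Change in consumer surplus: 1140.75 − 2920.32 = −1779.57.

Consumer surplus falls by 1779.57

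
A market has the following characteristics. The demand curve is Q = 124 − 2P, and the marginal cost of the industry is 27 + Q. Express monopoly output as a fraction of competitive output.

Inverting demand: P = 62 − 0.5Q.
A monopolist chooses Q where MR = MC. MR = 62 − Q; setting this equal to 27 + Q gives Q = 17.5 and P = 53.25.
Competitive equilibrium sets price equal to marginal cost: 62 − 0.5Q = 27 + Q, so Q = 70/3 and P = 151/3.
Ratio Q_m/Q_c = 17.5/(70/3) = 0.75.

Q_m/Q_c = 0.75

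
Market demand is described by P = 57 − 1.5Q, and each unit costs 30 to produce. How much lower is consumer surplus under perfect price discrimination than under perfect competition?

Perfect competition: P = MC = 30, so 57 − 1.5Q = 30 and Q = 18.
CS = ½·(57 − 30)·18 = 243.
A perfectly discriminating monopolist sells every unit with P(Q) ≥ MC(Q), so output equals the competitive quantity Q = 18. Each buyer pays their reservation price, so CS = 0 and the firm captures all surplus.
CS = 0.
Change in consumer surplus: 0 − 243 = −243.

Consumer surplus falls by 243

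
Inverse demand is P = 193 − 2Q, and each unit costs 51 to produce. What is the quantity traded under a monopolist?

The monopolist equates marginal revenue to marginal cost: 193 − 4Q = 51, so Q = 35.5. From demand, P = 122.

Q = 35.5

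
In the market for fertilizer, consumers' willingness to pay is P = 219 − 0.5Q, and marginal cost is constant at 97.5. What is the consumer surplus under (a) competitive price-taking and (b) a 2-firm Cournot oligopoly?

Perfect competition: P = MC = 97.5, so 219 − 0.5Q = 97.5 and Q = 243.
CS = ½·(219 − 97.5)·243 = 14762.25.
Cournot with 2 identical firms: the symmetric best-response condition is 219 − 1.5q = 97.5. Each firm produces q = 81, total output Q = 162, price P = 138.
CS = ½·(219 − 138)·162 = 6561.

Competition: CS = 14762.25; Cournot: CS = 6561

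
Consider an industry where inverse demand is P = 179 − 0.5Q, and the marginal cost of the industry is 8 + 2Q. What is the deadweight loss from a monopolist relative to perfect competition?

DWL = 162.45

Under competition P = MC: 179 − 0.5Q = 8 + 2Q ⇒ Q = 68.4, P = 144.8.
Monopoly sets MR = MC: 179 − Q = 8 + 2Q ⇒ Q = 57, P = 179 − 0.5·57 = 150.5.
CS = ½·(179 − 144.8)·68.4 = 1169.64; PS = (144.8·68.4 − 8·68.4 − ½·2·68.4²) = 4678.56; TS = 5848.2.
CS = ½·(179 − 150.5)·57 = 812.25; PS = (150.5·57 − 8·57 − ½·2·57²) = 4873.5; TS = 5685.75.
DWL = 5848.2 − 5685.75 = 162.45.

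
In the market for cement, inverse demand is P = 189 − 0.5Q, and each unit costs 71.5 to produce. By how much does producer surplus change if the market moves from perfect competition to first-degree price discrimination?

Competitive firms price at marginal cost: P = 71.5, giving Q = 235.
PS = (71.5 − 71.5)·235 = 0.
A perfectly discriminating monopolist sells every unit with P(Q) ≥ MC(Q), so output equals the competitive quantity Q = 235. Each buyer pays their reservation price, so CS = 0 and the firm captures all surplus.
PS = ½·(189 − 71.5)·235 = 13806.25.
Change in producer surplus: 13806.25 − 0 = 13806.25.

PS rises by 13806.25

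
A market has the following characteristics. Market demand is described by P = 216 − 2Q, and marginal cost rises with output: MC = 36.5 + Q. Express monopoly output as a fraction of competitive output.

A monopolist chooses Q where MR = MC. MR = 216 − 4Q; setting this equal to 36.5 + Q gives Q = 35.9 and P = 144.2.
Competitive equilibrium sets price equal to marginal cost: 216 − 2Q = 36.5 + Q, so Q = 359/6 and P = 289/3.
Ratio Q_m/Q_c = 35.9/(359/6) = 0.6.

Q_m/Q_c = 0.6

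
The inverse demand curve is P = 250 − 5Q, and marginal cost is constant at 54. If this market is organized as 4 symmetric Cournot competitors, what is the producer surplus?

PS = 1229.312

Cournot with 4 identical firms: the symmetric best-response condition is 250 − 25q = 54. Each firm produces q = 7.84, total output Q = 31.36, price P = 93.2.
PS = (93.2 − 54)·31.36 = 1229.312.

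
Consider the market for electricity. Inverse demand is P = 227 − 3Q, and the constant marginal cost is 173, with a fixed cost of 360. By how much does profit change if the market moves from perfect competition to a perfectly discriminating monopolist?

Profit rises by 486

Under competition P = MC = 173, so Q = (227 − 173)/3 = 18.
Profit = (173 − 173)·18 − 360 = −360.
Under first-degree price discrimination the firm charges each unit its demand price and produces up to where P = MC, i.e. Q = 18. Consumer surplus is zero; producer surplus equals total surplus.
PS equals the full surplus area, 486. Profit = 486 − 360 = 126.
Change in profit: 126 − −360 = 486.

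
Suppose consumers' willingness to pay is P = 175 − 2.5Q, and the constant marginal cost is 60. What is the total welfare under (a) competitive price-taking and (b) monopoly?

Under competition P = MC = 60, so Q = (175 − 60)/2.5 = 46.
CS = ½·(175 − 60)·46 = 2645; PS = (60 − 60)·46 = 0; TS = 2645.
The monopolist equates marginal revenue to marginal cost: 175 − 5Q = 60, so Q = 23. From demand, P = 117.5.
CS = ½·(175 − 117.5)·23 = 661.25; PS = (117.5 − 60)·23 = 1322.5; TS = 1983.75.

Competition: TS = 2645; Monopoly: TS = 1983.75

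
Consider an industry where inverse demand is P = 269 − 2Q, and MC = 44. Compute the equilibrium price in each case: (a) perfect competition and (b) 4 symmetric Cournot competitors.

Perfect competition: P = MC = 44, so 269 − 2Q = 44 and Q = 112.5.
With 4 symmetric Cournot firms, each firm's FOC gives 269 − 10q = 44, so q = 22.5, Q = 4·22.5 = 90, and P = 89.

Competition: P = 44; Cournot: P = 89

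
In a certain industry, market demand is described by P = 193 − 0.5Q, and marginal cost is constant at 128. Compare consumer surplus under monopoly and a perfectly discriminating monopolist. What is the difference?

Consumer surplus falls by 1056.25

The monopolist equates marginal revenue to marginal cost: 193 − Q = 128, so Q = 65. From demand, P = 160.5.
CS = ½·(193 − 160.5)·65 = 1056.25.
With perfect price discrimination, output is the efficient level Q = 130 (where demand meets MC), but every buyer pays their willingness to pay: CS = 0 and PS = total surplus.
CS = 0.
Change in consumer surplus: 0 − 1056.25 = −1056.25.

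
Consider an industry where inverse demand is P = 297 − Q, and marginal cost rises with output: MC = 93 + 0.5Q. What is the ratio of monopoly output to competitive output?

Monopoly sets MR = MC: 297 − 2Q = 93 + 0.5Q ⇒ Q = 81.6, P = 297 − 81.6 = 215.4.
Competitive equilibrium sets price equal to marginal cost: 297 − Q = 93 + 0.5Q, so Q = 136 and P = 161.
Ratio Q_m/Q_c = 81.6/136 = 0.6.

Q_m/Q_c = 0.6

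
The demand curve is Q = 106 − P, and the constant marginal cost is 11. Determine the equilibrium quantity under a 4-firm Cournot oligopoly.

Inverting demand: P = 106 − Q.
With 4 symmetric Cournot firms, each firm's FOC gives 106 − 5q = 11, so q = 19, Q = 4·19 = 76, and P = 30.

Q = 76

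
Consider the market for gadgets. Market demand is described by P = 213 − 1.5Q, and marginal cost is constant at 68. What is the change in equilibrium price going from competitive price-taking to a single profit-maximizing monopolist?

Perfect competition: P = MC = 68, so 213 − 1.5Q = 68 and Q = 290/3.
The monopolist equates marginal revenue to marginal cost: 213 − 3Q = 68, so Q = 145/3. From demand, P = 140.5.
Change in equilibrium price: 140.5 − 68 = 72.5.

Equilibrium price rises by 72.5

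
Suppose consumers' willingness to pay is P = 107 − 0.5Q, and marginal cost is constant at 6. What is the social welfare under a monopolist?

TS = 7650.75

A monopolist chooses Q where MR = MC. MR = 107 − Q; setting this equal to 6 gives Q = 101 and P = 56.5.
CS = ½·(107 − 56.5)·101 = 2550.25; PS = (56.5 − 6)·101 = 5100.5; TS = 7650.75.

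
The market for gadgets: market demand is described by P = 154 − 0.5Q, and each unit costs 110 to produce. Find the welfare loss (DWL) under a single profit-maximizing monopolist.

Perfect competition: P = MC = 110, so 154 − 0.5Q = 110 and Q = 88.
The monopolist equates marginal revenue to marginal cost: 154 − Q = 110, so Q = 44. From demand, P = 132.
DWL is the triangle between Q = 44 and Q = 88: ½·(88 − 44)·(132 − 110) = 484.

DWL = 484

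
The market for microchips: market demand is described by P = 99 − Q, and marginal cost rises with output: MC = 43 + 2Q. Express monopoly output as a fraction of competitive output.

Q_m/Q_c = 0.75

Monopoly sets MR = MC: 99 − 2Q = 43 + 2Q ⇒ Q = 14, P = 99 − 14 = 85.
Under competition P = MC: 99 − Q = 43 + 2Q ⇒ Q = 56/3, P = 241/3.
Ratio Q_m/Q_c = 14/(56/3) = 0.75.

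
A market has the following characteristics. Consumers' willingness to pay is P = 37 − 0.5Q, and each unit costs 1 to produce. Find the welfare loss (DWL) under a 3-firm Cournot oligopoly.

DWL = 81

Competitive firms price at marginal cost: P = 1, giving Q = 72.
With 3 symmetric Cournot firms, each firm's FOC gives 37 − 2q = 1, so q = 18, Q = 3·18 = 54, and P = 10.
DWL is the triangle between Q = 54 and Q = 72: ½·(72 − 54)·(10 − 1) = 81.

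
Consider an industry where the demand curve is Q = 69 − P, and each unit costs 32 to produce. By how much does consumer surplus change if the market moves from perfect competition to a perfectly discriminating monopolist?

Inverting demand: P = 69 − Q.
Under competition P = MC = 32, so Q = (69 − 32)/1 = 37.
CS = ½·(69 − 32)·37 = 684.5.
Under first-degree price discrimination the firm charges each unit its demand price and produces up to where P = MC, i.e. Q = 37. Consumer surplus is zero; producer surplus equals total surplus.
CS = 0.
Change in consumer surplus: 0 − 684.5 = −684.5.

Consumer surplus falls by 684.5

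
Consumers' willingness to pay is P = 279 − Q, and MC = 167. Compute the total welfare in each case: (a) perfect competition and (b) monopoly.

Perfect competition: P = MC = 167, so 279 − Q = 167 and Q = 112.
CS = ½·(279 − 167)·112 = 6272; PS = (167 − 167)·112 = 0; TS = 6272.
The monopolist equates marginal revenue to marginal cost: 279 − 2Q = 167, so Q = 56. From demand, P = 223.
CS = ½·(279 − 223)·56 = 1568; PS = (223 − 167)·56 = 3136; TS = 4704.

Competition: TS = 6272; Monopoly: TS = 4704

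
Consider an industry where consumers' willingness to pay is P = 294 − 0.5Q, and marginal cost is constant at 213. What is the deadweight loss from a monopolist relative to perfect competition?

Perfect competition: P = MC = 213, so 294 − 0.5Q = 213 and Q = 162.
The monopolist equates marginal revenue to marginal cost: 294 − Q = 213, so Q = 81. From demand, P = 253.5.
DWL is the triangle between Q = 81 and Q = 162: ½·(162 − 81)·(253.5 − 213) = 1640.25.

DWL = 1640.25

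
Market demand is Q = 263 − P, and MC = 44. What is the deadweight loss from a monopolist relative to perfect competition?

DWL = 5995.125

Inverting demand: P = 263 − Q.
Under competition P = MC = 44, so Q = (263 − 44)/1 = 219.
A monopolist chooses Q where MR = MC. MR = 263 − 2Q; setting this equal to 44 gives Q = 109.5 and P = 153.5.
DWL is the triangle between Q = 109.5 and Q = 219: ½·(219 − 109.5)·(153.5 − 44) = 5995.125.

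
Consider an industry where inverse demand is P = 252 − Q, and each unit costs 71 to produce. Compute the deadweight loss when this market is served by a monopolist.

Perfect competition: P = MC = 71, so 252 − Q = 71 and Q = 181.
A monopolist chooses Q where MR = MC. MR = 252 − 2Q; setting this equal to 71 gives Q = 90.5 and P = 161.5.
DWL is the triangle between Q = 90.5 and Q = 181: ½·(181 − 90.5)·(161.5 − 71) = 4095.125.

DWL = 4095.125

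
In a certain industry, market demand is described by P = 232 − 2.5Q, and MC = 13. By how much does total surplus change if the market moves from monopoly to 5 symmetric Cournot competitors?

TS rises by 2131.6

The monopolist equates marginal revenue to marginal cost: 232 − 5Q = 13, so Q = 43.8. From demand, P = 122.5.
CS = ½·(232 − 122.5)·43.8 = 2398.05; PS = (122.5 − 13)·43.8 = 4796.1; TS = 7194.15.
With 5 symmetric Cournot firms, each firm's FOC gives 232 − 15q = 13, so q = 14.6, Q = 5·14.6 = 73, and P = 49.5.
CS = ½·(232 − 49.5)·73 = 6661.25; PS = (49.5 − 13)·73 = 2664.5; TS = 9325.75.
Change in total surplus: 9325.75 − 7194.15 = 2131.6.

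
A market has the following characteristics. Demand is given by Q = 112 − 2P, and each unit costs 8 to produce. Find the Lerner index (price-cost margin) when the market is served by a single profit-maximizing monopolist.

Lerner index = 0.75

Inverting demand: P = 56 − 0.5Q.
Monopoly sets MR = MC: 56 − Q = 8 ⇒ Q = 48, P = 56 − 0.5·48 = 32.
Lerner index = (P − MC)/P = (32 − 8)/32 = 0.75.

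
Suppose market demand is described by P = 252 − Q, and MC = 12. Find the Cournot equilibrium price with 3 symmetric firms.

Cournot with 3 identical firms: the symmetric best-response condition is 252 − 4q = 12. Each firm produces q = 60, total output Q = 180, price P = 72.

P = 72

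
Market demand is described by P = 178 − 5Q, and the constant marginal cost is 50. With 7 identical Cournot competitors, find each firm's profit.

π_i = 51.2

With 7 symmetric Cournot firms, each firm's FOC gives 178 − 40q = 50, so q = 3.2, Q = 7·3.2 = 22.4, and P = 66.
Each firm's profit = (66 − 50)·3.2 = 51.2.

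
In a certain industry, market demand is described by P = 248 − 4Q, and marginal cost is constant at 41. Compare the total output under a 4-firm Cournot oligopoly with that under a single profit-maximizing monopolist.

Cournot with 4 identical firms: the symmetric best-response condition is 248 − 20q = 41. Each firm produces q = 10.35, total output Q = 41.4, price P = 82.4.
The monopolist equates marginal revenue to marginal cost: 248 − 8Q = 41, so Q = 25.875. From demand, P = 144.5.

Cournot: Q = 41.4; Monopoly: Q = 25.875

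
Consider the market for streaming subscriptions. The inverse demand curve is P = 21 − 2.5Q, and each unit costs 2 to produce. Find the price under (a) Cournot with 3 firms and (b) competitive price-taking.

Cournot: P = 6.75; Competition: P = 2

Cournot with 3 identical firms: the symmetric best-response condition is 21 − 10q = 2. Each firm produces q = 1.9, total output Q = 5.7, price P = 6.75.
Under competition P = MC = 2, so Q = (21 − 2)/2.5 = 7.6.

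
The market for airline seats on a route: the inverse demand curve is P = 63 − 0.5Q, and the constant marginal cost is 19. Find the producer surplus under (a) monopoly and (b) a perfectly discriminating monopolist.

The monopolist equates marginal revenue to marginal cost: 63 − Q = 19, so Q = 44. From demand, P = 41.
PS = (41 − 19)·44 = 968.
Under first-degree price discrimination the firm charges each unit its demand price and produces up to where P = MC, i.e. Q = 88. Consumer surplus is zero; producer surplus equals total surplus.
PS = ½·(63 − 19)·88 = 1936.

Monopoly: PS = 968; Perfect PD: PS = 1936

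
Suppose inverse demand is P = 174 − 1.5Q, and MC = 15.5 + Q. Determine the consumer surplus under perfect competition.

CS = 3014.67

Competitive equilibrium sets price equal to marginal cost: 174 − 1.5Q = 15.5 + Q, so Q = 63.4 and P = 78.9.
CS = ½·(174 − 78.9)·63.4 = 3014.67.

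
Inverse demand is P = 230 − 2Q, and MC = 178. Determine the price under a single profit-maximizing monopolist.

Monopoly sets MR = MC: 230 − 4Q = 178 ⇒ Q = 13, P = 230 − 2·13 = 204.

P = 204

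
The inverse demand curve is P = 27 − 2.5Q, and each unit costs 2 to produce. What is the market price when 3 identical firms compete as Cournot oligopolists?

P = 8.25

With 3 symmetric Cournot firms, each firm's FOC gives 27 − 10q = 2, so q = 2.5, Q = 3·2.5 = 7.5, and P = 8.25.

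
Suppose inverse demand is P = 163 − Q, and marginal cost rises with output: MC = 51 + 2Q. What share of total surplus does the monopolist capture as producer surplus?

PS/TS = 0.8

The monopolist equates marginal revenue to marginal cost: 163 − 2Q = 51 + 2Q, so Q = 28. From demand, P = 135.
CS = ½·(163 − 135)·28 = 392.
PS = P·Q − VC(Q) = 135·28 − (51·28 + ½·2·28²) = 1568.
Share captured = PS/TS = 1568/1960 = 0.8.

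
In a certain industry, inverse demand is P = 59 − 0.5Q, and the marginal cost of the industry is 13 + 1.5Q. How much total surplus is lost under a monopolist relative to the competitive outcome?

DWL = 21.16

Under competition P = MC: 59 − 0.5Q = 13 + 1.5Q ⇒ Q = 23, P = 47.5.
Monopoly sets MR = MC: 59 − Q = 13 + 1.5Q ⇒ Q = 18.4, P = 59 − 0.5·18.4 = 49.8.
CS = ½·(59 − 47.5)·23 = 132.25; PS = (47.5·23 − 13·23 − ½·1.5·23²) = 396.75; TS = 529.
CS = ½·(59 − 49.8)·18.4 = 84.64; PS = (49.8·18.4 − 13·18.4 − ½·1.5·18.4²) = 423.2; TS = 507.84.
DWL = 529 − 507.84 = 21.16.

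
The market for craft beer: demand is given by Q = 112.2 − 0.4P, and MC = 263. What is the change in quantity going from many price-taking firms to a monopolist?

Q falls by 3.5

Inverting demand: P = 280.5 − 2.5Q.
Competitive firms price at marginal cost: P = 263, giving Q = 7.
The monopolist equates marginal revenue to marginal cost: 280.5 − 5Q = 263, so Q = 3.5. From demand, P = 271.75.
Change in quantity: 3.5 − 7 = −3.5.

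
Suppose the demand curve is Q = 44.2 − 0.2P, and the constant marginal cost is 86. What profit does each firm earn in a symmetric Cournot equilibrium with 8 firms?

π_i = 45

Inverting demand: P = 221 − 5Q.
With 8 symmetric Cournot firms, each firm's FOC gives 221 − 45q = 86, so q = 3, Q = 8·3 = 24, and P = 101.
Each firm's profit = (101 − 86)·3 = 45.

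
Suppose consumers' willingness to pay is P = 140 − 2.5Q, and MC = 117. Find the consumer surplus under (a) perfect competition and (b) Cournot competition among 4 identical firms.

Competition: CS = 105.8; Cournot: CS = 67.712

Under competition P = MC = 117, so Q = (140 − 117)/2.5 = 9.2.
CS = ½·(140 − 117)·9.2 = 105.8.
In a 4-firm Cournot equilibrium, symmetry and the first-order condition give q = (140 − 117)/(12.5) = 1.84. So Q = 7.36 and P = 121.6.
CS = ½·(140 − 121.6)·7.36 = 67.712.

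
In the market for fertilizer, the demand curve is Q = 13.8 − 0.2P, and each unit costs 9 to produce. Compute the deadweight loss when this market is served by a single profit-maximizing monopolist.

DWL = 90

Inverting demand: P = 69 − 5Q.
Perfect competition: P = MC = 9, so 69 − 5Q = 9 and Q = 12.
A monopolist chooses Q where MR = MC. MR = 69 − 10Q; setting this equal to 9 gives Q = 6 and P = 39.
DWL is the triangle between Q = 6 and Q = 12: ½·(12 − 6)·(39 − 9) = 90.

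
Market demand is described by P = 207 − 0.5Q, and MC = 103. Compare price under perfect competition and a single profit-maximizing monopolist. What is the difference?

P rises by 52

Perfect competition: P = MC = 103, so 207 − 0.5Q = 103 and Q = 208.
Monopoly sets MR = MC: 207 − Q = 103 ⇒ Q = 104, P = 207 − 0.5·104 = 155.
Change in price: 155 − 103 = 52.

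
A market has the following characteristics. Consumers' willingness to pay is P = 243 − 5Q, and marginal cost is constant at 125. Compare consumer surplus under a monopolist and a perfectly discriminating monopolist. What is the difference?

Consumer surplus falls by 348.1

The monopolist equates marginal revenue to marginal cost: 243 − 10Q = 125, so Q = 11.8. From demand, P = 184.
CS = ½·(243 − 184)·11.8 = 348.1.
A perfectly discriminating monopolist sells every unit with P(Q) ≥ MC(Q), so output equals the competitive quantity Q = 23.6. Each buyer pays their reservation price, so CS = 0 and the firm captures all surplus.
CS = 0.
Change in consumer surplus: 0 − 348.1 = −348.1.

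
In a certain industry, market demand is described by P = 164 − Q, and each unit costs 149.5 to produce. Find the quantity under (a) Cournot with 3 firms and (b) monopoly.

In a 3-firm Cournot equilibrium, symmetry and the first-order condition give q = (164 − 149.5)/(4) = 3.625. So Q = 10.875 and P = 153.125.
Monopoly sets MR = MC: 164 − 2Q = 149.5 ⇒ Q = 7.25, P = 164 − 7.25 = 156.75.

Cournot: Q = 10.875; Monopoly: Q = 7.25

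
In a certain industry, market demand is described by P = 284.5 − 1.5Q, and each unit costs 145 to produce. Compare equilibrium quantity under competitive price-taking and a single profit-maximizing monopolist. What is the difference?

Equilibrium quantity falls by 46.5

Competitive firms price at marginal cost: P = 145, giving Q = 93.
The monopolist equates marginal revenue to marginal cost: 284.5 − 3Q = 145, so Q = 46.5. From demand, P = 214.75.
Change in equilibrium quantity: 46.5 − 93 = −46.5.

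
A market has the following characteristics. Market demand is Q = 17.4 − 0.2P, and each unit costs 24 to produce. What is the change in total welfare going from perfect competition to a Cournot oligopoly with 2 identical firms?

Inverting demand: P = 87 − 5Q.
Competitive firms price at marginal cost: P = 24, giving Q = 12.6.
CS = ½·(87 − 24)·12.6 = 396.9; PS = (24 − 24)·12.6 = 0; TS = 396.9.
Cournot with 2 identical firms: the symmetric best-response condition is 87 − 15q = 24. Each firm produces q = 4.2, total output Q = 8.4, price P = 45.
CS = ½·(87 − 45)·8.4 = 176.4; PS = (45 − 24)·8.4 = 176.4; TS = 352.8.
Change in total welfare: 352.8 − 396.9 = −44.1.

Total welfare falls by 44.1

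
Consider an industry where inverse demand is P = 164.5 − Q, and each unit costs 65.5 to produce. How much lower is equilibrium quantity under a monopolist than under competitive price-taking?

Under competition P = MC = 65.5, so Q = (164.5 − 65.5)/1 = 99.
The monopolist equates marginal revenue to marginal cost: 164.5 − 2Q = 65.5, so Q = 49.5. From demand, P = 115.
Change in equilibrium quantity: 49.5 − 99 = −49.5.

Q falls by 49.5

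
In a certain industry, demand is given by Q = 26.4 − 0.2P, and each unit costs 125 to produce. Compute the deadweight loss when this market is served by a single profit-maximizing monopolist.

DWL = 1.225

Inverting demand: P = 132 − 5Q.
Competitive firms price at marginal cost: P = 125, giving Q = 1.4.
Monopoly sets MR = MC: 132 − 10Q = 125 ⇒ Q = 0.7, P = 132 − 5·0.7 = 128.5.
DWL is the triangle between Q = 0.7 and Q = 1.4: ½·(1.4 − 0.7)·(128.5 − 125) = 1.225.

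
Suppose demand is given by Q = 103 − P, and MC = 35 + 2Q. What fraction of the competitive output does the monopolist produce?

Inverting demand: P = 103 − Q.
A monopolist chooses Q where MR = MC. MR = 103 − 2Q; setting this equal to 35 + 2Q gives Q = 17 and P = 86.
Competitive equilibrium sets price equal to marginal cost: 103 − Q = 35 + 2Q, so Q = 68/3 and P = 241/3.
Ratio Q_m/Q_c = 17/(68/3) = 0.75.

Q_m/Q_c = 0.75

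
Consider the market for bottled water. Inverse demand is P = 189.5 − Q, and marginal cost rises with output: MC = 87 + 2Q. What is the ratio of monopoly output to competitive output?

Monopoly sets MR = MC: 189.5 − 2Q = 87 + 2Q ⇒ Q = 25.625, P = 189.5 − 25.625 = 163.875.
Competitive equilibrium sets price equal to marginal cost: 189.5 − Q = 87 + 2Q, so Q = 205/6 and P = 466/3.
Ratio Q_m/Q_c = 25.625/(205/6) = 0.75.

Q_m/Q_c = 0.75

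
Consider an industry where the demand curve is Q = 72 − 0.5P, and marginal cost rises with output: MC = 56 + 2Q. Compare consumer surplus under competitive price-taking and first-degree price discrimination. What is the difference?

Consumer surplus falls by 484

Inverting demand: P = 144 − 2Q.
Competitive equilibrium sets price equal to marginal cost: 144 − 2Q = 56 + 2Q, so Q = 22 and P = 100.
CS = ½·(144 − 100)·22 = 484.
Under first-degree price discrimination the firm charges each unit its demand price and produces up to where P = MC, i.e. Q = 22. Consumer surplus is zero; producer surplus equals total surplus.
CS = 0.
Change in consumer surplus: 0 − 484 = −484.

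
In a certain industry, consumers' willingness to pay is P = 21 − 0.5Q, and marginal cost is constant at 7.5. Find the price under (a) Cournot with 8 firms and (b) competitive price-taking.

Cournot with 8 identical firms: the symmetric best-response condition is 21 − 4.5q = 7.5. Each firm produces q = 3, total output Q = 24, price P = 9.
Perfect competition: P = MC = 7.5, so 21 − 0.5Q = 7.5 and Q = 27.

Cournot: P = 9; Competition: P = 7.5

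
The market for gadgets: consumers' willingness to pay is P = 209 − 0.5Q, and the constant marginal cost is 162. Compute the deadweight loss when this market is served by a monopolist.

DWL = 552.25

Under competition P = MC = 162, so Q = (209 − 162)/0.5 = 94.
Monopoly sets MR = MC: 209 − Q = 162 ⇒ Q = 47, P = 209 − 0.5·47 = 185.5.
DWL is the triangle between Q = 47 and Q = 94: ½·(94 − 47)·(185.5 − 162) = 552.25.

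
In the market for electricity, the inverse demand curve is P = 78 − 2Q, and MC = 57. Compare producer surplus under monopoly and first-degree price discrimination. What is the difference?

The monopolist equates marginal revenue to marginal cost: 78 − 4Q = 57, so Q = 5.25. From demand, P = 67.5.
PS = (67.5 − 57)·5.25 = 55.125.
With perfect price discrimination, output is the efficient level Q = 10.5 (where demand meets MC), but every buyer pays their willingness to pay: CS = 0 and PS = total surplus.
PS = ½·(78 − 57)·10.5 = 110.25.
Change in producer surplus: 110.25 − 55.125 = 55.125.

Producer surplus rises by 55.125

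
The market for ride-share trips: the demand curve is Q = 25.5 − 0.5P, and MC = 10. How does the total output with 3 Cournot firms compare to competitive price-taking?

Cournot: Q = 15.375; Competition: Q = 20.5

Inverting demand: P = 51 − 2Q.
With 3 symmetric Cournot firms, each firm's FOC gives 51 − 8q = 10, so q = 5.125, Q = 3·5.125 = 15.375, and P = 20.25.
Under competition P = MC = 10, so Q = (51 − 10)/2 = 20.5.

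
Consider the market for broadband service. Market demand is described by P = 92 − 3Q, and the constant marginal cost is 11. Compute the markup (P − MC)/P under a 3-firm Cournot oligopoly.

Cournot with 3 identical firms: the symmetric best-response condition is 92 − 12q = 11. Each firm produces q = 6.75, total output Q = 20.25, price P = 31.25.
Lerner index = (P − MC)/P = (31.25 − 11)/31.25 = 0.648.

Lerner index = 0.648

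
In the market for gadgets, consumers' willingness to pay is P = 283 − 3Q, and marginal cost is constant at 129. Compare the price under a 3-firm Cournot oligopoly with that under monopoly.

Cournot: P = 167.5; Monopoly: P = 206

With 3 symmetric Cournot firms, each firm's FOC gives 283 − 12q = 129, so q = 77/6, Q = 3·77/6 = 38.5, and P = 167.5.
A monopolist chooses Q where MR = MC. MR = 283 − 6Q; setting this equal to 129 gives Q = 77/3 and P = 206.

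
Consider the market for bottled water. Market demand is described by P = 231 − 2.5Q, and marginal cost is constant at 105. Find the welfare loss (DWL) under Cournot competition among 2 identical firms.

DWL = 352.8

Under competition P = MC = 105, so Q = (231 − 105)/2.5 = 50.4.
Cournot with 2 identical firms: the symmetric best-response condition is 231 − 7.5q = 105. Each firm produces q = 16.8, total output Q = 33.6, price P = 147.
DWL is the triangle between Q = 33.6 and Q = 50.4: ½·(50.4 − 33.6)·(147 − 105) = 352.8.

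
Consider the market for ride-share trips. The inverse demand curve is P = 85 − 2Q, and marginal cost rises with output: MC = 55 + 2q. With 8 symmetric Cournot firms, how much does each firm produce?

q_i = 1.5

Cournot with 8 identical firms: the symmetric best-response condition is 85 − 18q = 55 + 2q. Each firm produces q = 1.5, total output Q = 12, price P = 61.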